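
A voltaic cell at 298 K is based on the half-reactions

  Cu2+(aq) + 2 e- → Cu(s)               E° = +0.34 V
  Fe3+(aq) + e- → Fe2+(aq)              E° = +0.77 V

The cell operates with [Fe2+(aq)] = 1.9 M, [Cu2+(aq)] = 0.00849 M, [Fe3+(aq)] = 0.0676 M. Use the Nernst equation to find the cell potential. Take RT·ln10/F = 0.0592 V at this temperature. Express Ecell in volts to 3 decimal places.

+0.406 V

Since E°(Fe³⁺/Fe²⁺) > E°(Cu²⁺/Cu), Fe³⁺/Fe²⁺ serves as the cathode.
E°cell = +0.77 − (+0.34) = +0.43 V, with n = 2 electrons transferred.
The balanced reaction is 2 Fe3+(aq) + Cu(s) → 2 Fe2+(aq) + Cu2+(aq), so Q = ([Fe2+(aq)]^2·[Cu2+(aq)]) / [Fe3+(aq)]^2 = 6.71 and log Q = 0.827.
Applying E = E° − (RT ln10/nF)·log Q gives +0.43 − (0.0592/2)(0.827) = +0.406 V.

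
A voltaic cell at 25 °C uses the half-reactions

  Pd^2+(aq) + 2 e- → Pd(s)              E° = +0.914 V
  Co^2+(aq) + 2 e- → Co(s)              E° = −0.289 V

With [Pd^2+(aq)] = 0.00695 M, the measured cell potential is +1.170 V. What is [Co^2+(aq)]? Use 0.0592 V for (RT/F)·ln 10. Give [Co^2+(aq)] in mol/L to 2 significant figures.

The Pd²⁺/Pd couple has the larger reduction potential, so it is the cathode: E°cell = +0.914 − (−0.289) = +1.203 V and n = 2.
Since E = E° − (0.0592/n)·log Q, log Q = n(E° − E)/0.0592 = 1.115.
Balancing electrons gives Pd^2+(aq) + Co(s) → Pd(s) + Co^2+(aq); thus Q = [Co^2+(aq)] / [Pd^2+(aq)].
Isolating [Co^2+(aq)] in Q = 10^{1.115} yields log [Co^2+(aq)] = −1.043, i.e. 0.091 M.

0.091 M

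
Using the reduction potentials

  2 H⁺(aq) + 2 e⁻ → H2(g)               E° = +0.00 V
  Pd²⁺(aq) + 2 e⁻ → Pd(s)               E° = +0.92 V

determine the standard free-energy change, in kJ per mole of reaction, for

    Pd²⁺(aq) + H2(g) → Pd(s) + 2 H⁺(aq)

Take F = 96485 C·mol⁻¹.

−178 kJ/mol

In the reaction as written Pd²⁺(aq) is reduced, so the Pd²⁺/Pd couple is the cathode and 2H⁺/H₂ is the anode.
E°cell = +0.92 − (+0.00) = +0.92 V; balancing electrons gives n = 2.
ΔG° = −nFE°cell = −(2)(96485)(+0.92) J/mol = −178 kJ/mol.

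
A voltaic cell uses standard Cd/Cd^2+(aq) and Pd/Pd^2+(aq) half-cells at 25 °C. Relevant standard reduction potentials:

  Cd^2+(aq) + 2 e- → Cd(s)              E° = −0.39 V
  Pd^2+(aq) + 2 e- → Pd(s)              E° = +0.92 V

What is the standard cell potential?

+1.31 V

The Pd²⁺/Pd couple has the higher E°, so Pd ion is reduced (cathode) and Cd is oxidized (anode).
E°cell = E°(cathode) − E°(anode) = +0.92 − (−0.39) = +1.31 V.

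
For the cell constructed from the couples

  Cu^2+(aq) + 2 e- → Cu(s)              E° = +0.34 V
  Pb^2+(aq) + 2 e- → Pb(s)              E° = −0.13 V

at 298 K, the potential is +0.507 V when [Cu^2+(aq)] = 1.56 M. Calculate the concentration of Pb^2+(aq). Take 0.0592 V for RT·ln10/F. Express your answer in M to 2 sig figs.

The Cu²⁺/Cu couple has the larger reduction potential, so it is the cathode: E°cell = +0.34 − (−0.13) = +0.47 V and n = 2.
Since E = E° − (0.0592/n)·log Q, log Q = n(E° − E)/0.0592 = −1.250.
Balancing electrons gives Cu^2+(aq) + Pb(s) → Cu(s) + Pb^2+(aq); thus Q = [Pb^2+(aq)] / [Cu^2+(aq)].
Solving for the unknown gives log [Pb^2+(aq)] = −1.057, so [Pb^2+(aq)] ≈ 0.088 M.

0.088 M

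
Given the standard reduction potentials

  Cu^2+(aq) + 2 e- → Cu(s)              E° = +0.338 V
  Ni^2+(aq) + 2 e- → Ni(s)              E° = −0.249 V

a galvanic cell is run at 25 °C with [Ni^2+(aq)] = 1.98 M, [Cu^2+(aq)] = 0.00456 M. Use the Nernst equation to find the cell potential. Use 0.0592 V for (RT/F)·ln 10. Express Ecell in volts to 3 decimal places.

+0.509 V

Since E°(Cu²⁺/Cu) > E°(Ni²⁺/Ni), Cu²⁺/Cu serves as the cathode.
The standard potential is +0.338 − (−0.249) = +0.587 V and the balanced reaction transfers n = 2 electrons.
For the overall reaction Cu^2+(aq) + Ni(s) → Cu(s) + Ni^2+(aq), Q = [Ni^2+(aq)] / [Cu^2+(aq)] = 434, giving log Q = 2.638.
By the Nernst equation, E = +0.587 − (0.0592/2)·(2.638) = +0.509 V.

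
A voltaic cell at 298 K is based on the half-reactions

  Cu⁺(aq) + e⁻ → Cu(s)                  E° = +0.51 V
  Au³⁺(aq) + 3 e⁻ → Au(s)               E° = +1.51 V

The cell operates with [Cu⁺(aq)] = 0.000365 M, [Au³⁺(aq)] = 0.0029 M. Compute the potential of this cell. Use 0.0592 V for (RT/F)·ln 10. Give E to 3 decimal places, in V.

+1.153 V

Au³⁺/Au is reduced (cathode, E° = +1.51 V) and Cu⁺/Cu is oxidized (anode).
E°cell = E°cat − E°an = +1.51 − (+0.51) = +1.00 V; n = 3.
The balanced reaction is Au³⁺(aq) + 3 Cu(s) → Au(s) + 3 Cu⁺(aq), so Q = [Cu⁺(aq)]^3 / [Au³⁺(aq)] = 1.68×10^−8 and log Q = −7.776.
By the Nernst equation, E = +1.00 − (0.0592/3)·(−7.776) = +1.153 V.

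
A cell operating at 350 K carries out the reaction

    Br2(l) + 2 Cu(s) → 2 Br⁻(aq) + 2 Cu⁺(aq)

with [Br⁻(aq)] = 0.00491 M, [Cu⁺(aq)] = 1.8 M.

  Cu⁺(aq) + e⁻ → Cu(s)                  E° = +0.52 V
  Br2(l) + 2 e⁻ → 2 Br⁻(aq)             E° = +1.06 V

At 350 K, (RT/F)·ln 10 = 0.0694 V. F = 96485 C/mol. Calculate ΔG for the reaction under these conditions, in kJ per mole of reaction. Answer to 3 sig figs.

−132 kJ/mol

E°cell = +1.06 − (+0.52) = +0.54 V; the balanced reaction transfers n = 2 electrons.
Here Q = [Br⁻(aq)]^2·[Cu⁺(aq)]^2 = 7.81×10^−5 (log Q = −4.107), giving E = +0.54 − (0.0694/2)·(−4.107) = +0.6825 V.
Then ΔG = −nFE = −2 × 96485 × +0.6825 J/mol = −132 kJ/mol.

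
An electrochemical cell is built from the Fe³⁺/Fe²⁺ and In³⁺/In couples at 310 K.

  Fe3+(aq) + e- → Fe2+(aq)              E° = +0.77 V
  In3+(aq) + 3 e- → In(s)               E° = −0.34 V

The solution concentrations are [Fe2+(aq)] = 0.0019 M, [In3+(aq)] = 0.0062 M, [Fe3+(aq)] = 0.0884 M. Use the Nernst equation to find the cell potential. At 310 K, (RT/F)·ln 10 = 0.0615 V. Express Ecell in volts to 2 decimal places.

Since E°(Fe³⁺/Fe²⁺) > E°(In³⁺/In), Fe³⁺/Fe²⁺ serves as the cathode.
The standard potential is +0.77 − (−0.34) = +1.11 V and the balanced reaction transfers n = 3 electrons.
Balancing gives 3 Fe3+(aq) + In(s) → 3 Fe2+(aq) + In3+(aq); hence Q = ([Fe2+(aq)]^3·[In3+(aq)]) / [Fe3+(aq)]^3 = 6.16×10^−8 (log Q = −7.211).
E = E° − (0.0615/n)·log Q = +1.11 − (0.0615/3)(−7.211) = +1.26 V.

+1.26 V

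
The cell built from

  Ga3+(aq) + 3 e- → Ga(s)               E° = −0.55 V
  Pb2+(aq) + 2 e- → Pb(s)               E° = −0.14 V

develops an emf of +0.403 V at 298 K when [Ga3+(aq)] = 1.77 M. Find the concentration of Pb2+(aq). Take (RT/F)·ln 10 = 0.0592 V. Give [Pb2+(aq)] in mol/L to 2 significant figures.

With Pb²⁺/Pb at the cathode and Ga³⁺/Ga at the anode, E°cell = −0.14 − (−0.55) = +0.41 V (n = 6).
Rearranging E = E° − (0.0592/n)·log Q gives log Q = 6(+0.41 − (+0.403))/0.0592 = 0.709.
Balancing electrons gives 3 Pb2+(aq) + 2 Ga(s) → 3 Pb(s) + 2 Ga3+(aq); thus Q = [Ga3+(aq)]^2 / [Pb2+(aq)]^3.
Substituting the known concentrations and solving, log [Pb2+(aq)] = −0.071 and [Pb2+(aq)] = 0.85 M.

0.85 M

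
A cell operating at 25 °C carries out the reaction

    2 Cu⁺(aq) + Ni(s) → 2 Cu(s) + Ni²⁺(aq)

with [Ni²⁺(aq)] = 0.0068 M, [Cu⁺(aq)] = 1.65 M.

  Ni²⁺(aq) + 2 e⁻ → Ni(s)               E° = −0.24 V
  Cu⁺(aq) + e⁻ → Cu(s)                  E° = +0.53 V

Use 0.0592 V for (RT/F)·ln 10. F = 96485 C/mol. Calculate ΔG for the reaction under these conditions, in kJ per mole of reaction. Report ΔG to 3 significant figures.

−163 kJ/mol

With Cu⁺/Cu reduced at the cathode, E°cell = +0.53 − (−0.24) = +0.77 V and n = 2.
Here Q = [Ni²⁺(aq)] / [Cu⁺(aq)]^2 = 0.0025 (log Q = −2.602), giving E = +0.77 − (0.0592/2)·(−2.602) = +0.8470 V.
Finally ΔG = −nFE = −(2)(96485 C/mol)(+0.8470 V) = −163 kJ/mol.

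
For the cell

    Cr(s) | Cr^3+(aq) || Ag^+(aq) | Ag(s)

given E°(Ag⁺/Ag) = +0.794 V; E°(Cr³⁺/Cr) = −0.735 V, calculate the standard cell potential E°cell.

By convention the left-hand electrode in cell notation is the anode (oxidation) and the right-hand electrode is the cathode (reduction).
E°cell = E°(right) − E°(left) = +0.794 − (−0.735) = +1.529 V.

+1.529 V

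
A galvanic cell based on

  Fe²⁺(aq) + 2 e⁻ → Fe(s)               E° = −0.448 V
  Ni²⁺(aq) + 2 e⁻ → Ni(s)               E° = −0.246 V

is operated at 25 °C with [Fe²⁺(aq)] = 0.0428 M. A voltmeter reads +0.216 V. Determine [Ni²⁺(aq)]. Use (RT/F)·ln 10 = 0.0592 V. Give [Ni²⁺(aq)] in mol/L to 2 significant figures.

With Ni²⁺/Ni at the cathode and Fe²⁺/Fe at the anode, E°cell = −0.246 − (−0.448) = +0.202 V (n = 2).
Since E = E° − (0.0592/n)·log Q, log Q = n(E° − E)/0.0592 = −0.473.
The balanced reaction is Ni²⁺(aq) + Fe(s) → Ni(s) + Fe²⁺(aq), so Q = [Fe²⁺(aq)] / [Ni²⁺(aq)].
Substituting the known concentrations and solving, log [Ni²⁺(aq)] = −0.896 and [Ni²⁺(aq)] = 0.13 M.

0.13 M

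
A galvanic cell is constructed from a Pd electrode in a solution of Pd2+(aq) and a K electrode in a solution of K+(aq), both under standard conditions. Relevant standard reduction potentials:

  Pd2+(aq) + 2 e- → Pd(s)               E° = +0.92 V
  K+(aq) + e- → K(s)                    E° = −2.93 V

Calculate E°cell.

The Pd²⁺/Pd couple has the higher E°, so Pd ion is reduced (cathode) and K is oxidized (anode).
E°cell = E°(cathode) − E°(anode) = +0.92 − (−2.93) = +3.85 V.

+3.85 V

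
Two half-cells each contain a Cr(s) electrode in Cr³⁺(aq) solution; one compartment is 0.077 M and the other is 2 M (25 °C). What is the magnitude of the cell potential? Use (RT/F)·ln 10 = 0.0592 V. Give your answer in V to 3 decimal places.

0.028 V

For a concentration cell E°cell = 0, since both electrodes use the same couple.
The compartment with the higher Cr³⁺(aq) concentration (2 M) acts as the cathode; ions are reduced there and produced at the dilute (0.077 M) anode.
With n = 3, Ecell = −(0.0592/3)·log([dilute]/[conc]) = −(0.0592/3)·log(0.077/2) = +0.028 V.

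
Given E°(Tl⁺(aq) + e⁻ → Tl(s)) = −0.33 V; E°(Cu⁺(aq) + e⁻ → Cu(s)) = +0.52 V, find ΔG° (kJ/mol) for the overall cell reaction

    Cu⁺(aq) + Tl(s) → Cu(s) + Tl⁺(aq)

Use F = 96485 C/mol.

In the reaction as written Cu⁺(aq) is reduced, so the Cu⁺/Cu couple is the cathode and Tl⁺/Tl is the anode.
E°cell = +0.52 − (−0.33) = +0.85 V; balancing electrons gives n = 1.
ΔG° = −nFE°cell = −(1)(96485)(+0.85) J/mol = −82.0 kJ/mol.

−82.0 kJ/mol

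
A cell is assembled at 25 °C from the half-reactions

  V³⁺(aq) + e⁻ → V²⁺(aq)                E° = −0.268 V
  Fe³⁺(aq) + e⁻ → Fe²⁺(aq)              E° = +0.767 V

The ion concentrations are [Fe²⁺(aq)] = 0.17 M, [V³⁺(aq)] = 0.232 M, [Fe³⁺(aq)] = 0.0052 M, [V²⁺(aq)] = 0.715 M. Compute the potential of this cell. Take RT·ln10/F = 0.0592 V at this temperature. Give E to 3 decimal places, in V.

Fe³⁺/Fe²⁺ is reduced (cathode, E° = +0.767 V) and V³⁺/V²⁺ is oxidized (anode).
The standard potential is +0.767 − (−0.268) = +1.035 V and the balanced reaction transfers n = 1 electron.
The balanced reaction is Fe³⁺(aq) + V²⁺(aq) → Fe²⁺(aq) + V³⁺(aq), so Q = ([Fe²⁺(aq)]·[V³⁺(aq)]) / ([Fe³⁺(aq)]·[V²⁺(aq)]) = 10.6 and log Q = 1.026.
Applying E = E° − (RT ln10/nF)·log Q gives +1.035 − (0.0592/1)(1.026) = +0.974 V.

+0.974 V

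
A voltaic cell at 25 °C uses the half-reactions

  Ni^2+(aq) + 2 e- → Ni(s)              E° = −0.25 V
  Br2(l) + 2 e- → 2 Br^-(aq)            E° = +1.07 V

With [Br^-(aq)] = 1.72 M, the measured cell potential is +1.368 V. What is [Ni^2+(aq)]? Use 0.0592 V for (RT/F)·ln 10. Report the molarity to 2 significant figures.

With Br₂/Br⁻ at the cathode and Ni²⁺/Ni at the anode, E°cell = +1.07 − (−0.25) = +1.32 V (n = 2).
Since E = E° − (0.0592/n)·log Q, log Q = n(E° − E)/0.0592 = −1.622.
Balancing electrons gives Br2(l) + Ni(s) → 2 Br^-(aq) + Ni^2+(aq); thus Q = [Br^-(aq)]^2·[Ni^2+(aq)].
Isolating [Ni^2+(aq)] in Q = 10^{−1.622} yields log [Ni^2+(aq)] = −2.093, i.e. 0.0081 M.

0.0081 M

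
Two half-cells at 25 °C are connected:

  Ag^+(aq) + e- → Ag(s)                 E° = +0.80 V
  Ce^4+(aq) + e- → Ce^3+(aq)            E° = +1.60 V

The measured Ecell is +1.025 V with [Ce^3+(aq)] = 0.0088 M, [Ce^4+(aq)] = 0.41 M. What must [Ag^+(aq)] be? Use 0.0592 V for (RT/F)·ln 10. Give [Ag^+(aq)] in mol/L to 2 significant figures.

With Ce⁴⁺/Ce³⁺ at the cathode and Ag⁺/Ag at the anode, E°cell = +1.60 − (+0.80) = +0.80 V (n = 1).
Rearranging E = E° − (0.0592/n)·log Q gives log Q = 1(+0.80 − (+1.025))/0.0592 = −3.801.
The balanced reaction is Ce^4+(aq) + Ag(s) → Ce^3+(aq) + Ag^+(aq), so Q = ([Ce^3+(aq)]·[Ag^+(aq)]) / [Ce^4+(aq)].
Substituting the known concentrations and solving, log [Ag^+(aq)] = −2.133 and [Ag^+(aq)] = 0.0074 M.

0.0074 M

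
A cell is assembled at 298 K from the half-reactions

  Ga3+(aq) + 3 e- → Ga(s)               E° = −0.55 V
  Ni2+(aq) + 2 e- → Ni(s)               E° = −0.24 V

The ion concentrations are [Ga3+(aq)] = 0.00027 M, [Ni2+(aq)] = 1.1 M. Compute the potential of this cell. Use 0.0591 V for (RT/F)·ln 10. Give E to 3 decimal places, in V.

The Ni²⁺/Ni couple has the more positive E°, so it is the cathode; Ga³⁺/Ga is the anode.
The standard potential is −0.24 − (−0.55) = +0.31 V and the balanced reaction transfers n = 6 electrons.
Balancing gives 3 Ni2+(aq) + 2 Ga(s) → 3 Ni(s) + 2 Ga3+(aq); hence Q = [Ga3+(aq)]^2 / [Ni2+(aq)]^3 = 5.48×10^−8 (log Q = −7.261).
By the Nernst equation, E = +0.31 − (0.0591/6)·(−7.261) = +0.382 V.

+0.382 V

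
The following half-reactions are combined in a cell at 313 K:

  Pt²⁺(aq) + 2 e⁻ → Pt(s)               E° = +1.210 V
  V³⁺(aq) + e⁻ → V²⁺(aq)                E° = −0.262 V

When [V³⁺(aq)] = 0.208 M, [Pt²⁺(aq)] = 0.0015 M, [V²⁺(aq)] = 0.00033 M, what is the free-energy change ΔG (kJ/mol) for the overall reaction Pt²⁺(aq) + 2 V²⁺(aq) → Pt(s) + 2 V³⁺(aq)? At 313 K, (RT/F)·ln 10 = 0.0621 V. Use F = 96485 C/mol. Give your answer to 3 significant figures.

−234 kJ/mol

The standard cell potential is +1.210 − (−0.262) = +1.472 V, with n = 2 electrons in the balanced equation.
Q = [V³⁺(aq)]^2 / ([Pt²⁺(aq)]·[V²⁺(aq)]^2) = 2.65×10^8, so log Q = 8.423 and E = +1.472 − (0.0621/2)(8.423) = +1.2105 V.
Then ΔG = −nFE = −2 × 96485 × +1.2105 J/mol = −234 kJ/mol.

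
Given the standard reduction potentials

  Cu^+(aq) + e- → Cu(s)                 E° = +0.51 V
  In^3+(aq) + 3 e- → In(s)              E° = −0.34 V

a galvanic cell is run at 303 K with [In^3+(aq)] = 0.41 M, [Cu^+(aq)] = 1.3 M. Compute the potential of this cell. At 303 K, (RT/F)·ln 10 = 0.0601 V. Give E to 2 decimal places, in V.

+0.86 V

The Cu⁺/Cu couple has the more positive E°, so it is the cathode; In³⁺/In is the anode.
The standard potential is +0.51 − (−0.34) = +0.85 V and the balanced reaction transfers n = 3 electrons.
The balanced reaction is 3 Cu^+(aq) + In(s) → 3 Cu(s) + In^3+(aq), so Q = [In^3+(aq)] / [Cu^+(aq)]^3 = 0.187 and log Q = −0.729.
E = E° − (0.0601/n)·log Q = +0.85 − (0.0601/3)(−0.729) = +0.86 V.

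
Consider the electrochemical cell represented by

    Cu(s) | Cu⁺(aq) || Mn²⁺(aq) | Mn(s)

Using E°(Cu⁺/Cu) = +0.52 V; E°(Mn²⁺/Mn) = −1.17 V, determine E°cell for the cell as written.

−1.69 V

By convention the left-hand electrode in cell notation is the anode (oxidation) and the right-hand electrode is the cathode (reduction).
E°cell = E°(right) − E°(left) = −1.17 − (+0.52) = −1.69 V.
The negative sign shows that, as written, the cell would require an external voltage to drive the reaction.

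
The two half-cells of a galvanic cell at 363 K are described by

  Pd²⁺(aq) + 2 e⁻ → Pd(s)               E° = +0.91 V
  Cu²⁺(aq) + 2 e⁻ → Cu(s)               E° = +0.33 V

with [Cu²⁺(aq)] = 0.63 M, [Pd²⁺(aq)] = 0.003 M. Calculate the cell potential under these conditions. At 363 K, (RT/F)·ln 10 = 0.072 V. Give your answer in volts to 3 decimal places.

Pd²⁺/Pd is reduced (cathode, E° = +0.91 V) and Cu²⁺/Cu is oxidized (anode).
The standard potential is +0.91 − (+0.33) = +0.58 V and the balanced reaction transfers n = 2 electrons.
Balancing gives Pd²⁺(aq) + Cu(s) → Pd(s) + Cu²⁺(aq); hence Q = [Cu²⁺(aq)] / [Pd²⁺(aq)] = 210 (log Q = 2.322).
E = E° − (0.072/n)·log Q = +0.58 − (0.072/2)(2.322) = +0.496 V.

+0.496 V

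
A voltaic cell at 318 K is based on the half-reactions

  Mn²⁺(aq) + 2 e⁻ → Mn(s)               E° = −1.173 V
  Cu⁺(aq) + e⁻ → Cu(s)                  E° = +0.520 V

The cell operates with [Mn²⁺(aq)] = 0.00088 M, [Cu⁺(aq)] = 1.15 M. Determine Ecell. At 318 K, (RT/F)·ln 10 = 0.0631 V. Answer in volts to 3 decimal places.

+1.793 V

The Cu⁺/Cu couple has the more positive E°, so it is the cathode; Mn²⁺/Mn is the anode.
E°cell = E°cat − E°an = +0.520 − (−1.173) = +1.693 V; n = 2.
The balanced reaction is 2 Cu⁺(aq) + Mn(s) → 2 Cu(s) + Mn²⁺(aq), so Q = [Mn²⁺(aq)] / [Cu⁺(aq)]^2 = 0.000665 and log Q = −3.177.
Applying E = E° − (RT ln10/nF)·log Q gives +1.693 − (0.0631/2)(−3.177) = +1.793 V.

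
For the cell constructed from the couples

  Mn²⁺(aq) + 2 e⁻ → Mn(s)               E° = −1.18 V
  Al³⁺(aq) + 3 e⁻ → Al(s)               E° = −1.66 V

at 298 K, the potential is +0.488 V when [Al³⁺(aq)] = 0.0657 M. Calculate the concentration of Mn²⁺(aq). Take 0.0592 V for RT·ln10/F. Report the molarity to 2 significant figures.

With Mn²⁺/Mn at the cathode and Al³⁺/Al at the anode, E°cell = −1.18 − (−1.66) = +0.48 V (n = 6).
From the Nernst equation, log Q = n(E° − E)/0.0592 = 6·(+0.48 − (+0.488))/0.0592 = −0.811.
Balancing electrons gives 3 Mn²⁺(aq) + 2 Al(s) → 3 Mn(s) + 2 Al³⁺(aq); thus Q = [Al³⁺(aq)]^2 / [Mn²⁺(aq)]^3.
Isolating [Mn²⁺(aq)] in Q = 10^{−0.811} yields log [Mn²⁺(aq)] = −0.518, i.e. 0.30 M.

0.30 M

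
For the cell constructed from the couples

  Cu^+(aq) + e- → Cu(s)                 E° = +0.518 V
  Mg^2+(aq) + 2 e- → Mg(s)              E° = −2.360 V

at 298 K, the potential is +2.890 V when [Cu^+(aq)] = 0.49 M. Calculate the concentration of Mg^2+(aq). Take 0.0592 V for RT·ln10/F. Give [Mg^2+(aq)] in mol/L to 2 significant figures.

0.094 M

Cu⁺/Cu is the cathode (higher E°); E°cell = +0.518 − (−2.360) = +2.878 V with n = 2.
From the Nernst equation, log Q = n(E° − E)/0.0592 = 2·(+2.878 − (+2.890))/0.0592 = −0.405.
The balanced reaction is 2 Cu^+(aq) + Mg(s) → 2 Cu(s) + Mg^2+(aq), so Q = [Mg^2+(aq)] / [Cu^+(aq)]^2.
Isolating [Mg^2+(aq)] in Q = 10^{−0.405} yields log [Mg^2+(aq)] = −1.025, i.e. 0.094 M.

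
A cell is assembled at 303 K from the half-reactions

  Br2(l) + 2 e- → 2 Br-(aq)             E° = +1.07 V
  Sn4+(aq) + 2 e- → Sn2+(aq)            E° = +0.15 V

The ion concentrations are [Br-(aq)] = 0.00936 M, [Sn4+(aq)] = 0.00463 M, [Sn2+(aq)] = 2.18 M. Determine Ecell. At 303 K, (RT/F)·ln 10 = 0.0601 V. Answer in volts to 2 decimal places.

Br₂/Br⁻ is reduced (cathode, E° = +1.07 V) and Sn⁴⁺/Sn²⁺ is oxidized (anode).
E°cell = E°cat − E°an = +1.07 − (+0.15) = +0.92 V; n = 2.
For the overall reaction Br2(l) + Sn2+(aq) → 2 Br-(aq) + Sn4+(aq), Q = ([Br-(aq)]^2·[Sn4+(aq)]) / [Sn2+(aq)] = 1.86×10^−7, giving log Q = −6.730.
By the Nernst equation, E = +0.92 − (0.0601/2)·(−6.730) = +1.12 V.

+1.12 V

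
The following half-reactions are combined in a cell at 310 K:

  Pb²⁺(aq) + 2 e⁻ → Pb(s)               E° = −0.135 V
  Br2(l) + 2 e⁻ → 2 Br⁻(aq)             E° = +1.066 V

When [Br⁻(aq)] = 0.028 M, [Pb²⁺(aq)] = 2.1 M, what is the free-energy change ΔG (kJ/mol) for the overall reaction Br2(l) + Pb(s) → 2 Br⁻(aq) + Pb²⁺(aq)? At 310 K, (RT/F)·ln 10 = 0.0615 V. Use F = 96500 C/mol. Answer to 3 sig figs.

The standard cell potential is +1.066 − (−0.135) = +1.201 V, with n = 2 electrons in the balanced equation.
The reaction quotient is [Br⁻(aq)]^2·[Pb²⁺(aq)] = 0.00165; by Nernst, E = +1.201 − (0.0615/2)(−2.783) = +1.2866 V.
Then ΔG = −nFE = −2 × 96500 × +1.2866 J/mol = −248 kJ/mol.

−248 kJ/mol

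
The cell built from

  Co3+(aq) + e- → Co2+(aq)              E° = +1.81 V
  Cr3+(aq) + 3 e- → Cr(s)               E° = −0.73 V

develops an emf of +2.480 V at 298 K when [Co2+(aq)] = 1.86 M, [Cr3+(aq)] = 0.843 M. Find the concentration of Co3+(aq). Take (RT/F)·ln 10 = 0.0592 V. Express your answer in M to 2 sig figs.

The Co³⁺/Co²⁺ couple has the larger reduction potential, so it is the cathode: E°cell = +1.81 − (−0.73) = +2.54 V and n = 3.
Rearranging E = E° − (0.0592/n)·log Q gives log Q = 3(+2.54 − (+2.480))/0.0592 = 3.041.
The balanced reaction is 3 Co3+(aq) + Cr(s) → 3 Co2+(aq) + Cr3+(aq), so Q = ([Co2+(aq)]^3·[Cr3+(aq)]) / [Co3+(aq)]^3.
Substituting the known concentrations and solving, log [Co3+(aq)] = −0.769 and [Co3+(aq)] = 0.17 M.

0.17 M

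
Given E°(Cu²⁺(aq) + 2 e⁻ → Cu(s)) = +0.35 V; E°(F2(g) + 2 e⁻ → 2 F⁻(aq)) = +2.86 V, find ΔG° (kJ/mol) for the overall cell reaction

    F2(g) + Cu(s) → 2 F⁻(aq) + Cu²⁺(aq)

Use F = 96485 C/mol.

−484 kJ/mol

In the reaction as written F2(g) is reduced, so the F₂/F⁻ couple is the cathode and Cu²⁺/Cu is the anode.
E°cell = +2.86 − (+0.35) = +2.51 V; balancing electrons gives n = 2.
ΔG° = −nFE°cell = −(2)(96485)(+2.51) J/mol = −484 kJ/mol.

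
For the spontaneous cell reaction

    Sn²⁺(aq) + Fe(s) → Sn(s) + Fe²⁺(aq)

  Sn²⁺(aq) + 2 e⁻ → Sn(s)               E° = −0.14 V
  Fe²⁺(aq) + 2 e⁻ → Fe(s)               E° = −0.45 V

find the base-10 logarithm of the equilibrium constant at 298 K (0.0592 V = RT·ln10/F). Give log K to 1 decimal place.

The Sn²⁺/Sn couple is reduced (cathode); E°cell = −0.14 − (−0.45) = +0.31 V with n = 2.
At equilibrium E = 0, so log K = nE°cell / 0.0592 = (2)(+0.31) / 0.0592 = 10.5.

log K = 10.5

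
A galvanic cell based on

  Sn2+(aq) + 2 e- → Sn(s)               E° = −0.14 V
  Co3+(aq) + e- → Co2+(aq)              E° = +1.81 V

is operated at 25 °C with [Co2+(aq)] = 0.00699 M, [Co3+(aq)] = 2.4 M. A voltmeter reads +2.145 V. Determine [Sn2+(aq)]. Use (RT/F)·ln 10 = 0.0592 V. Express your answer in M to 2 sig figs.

0.030 M

With Co³⁺/Co²⁺ at the cathode and Sn²⁺/Sn at the anode, E°cell = +1.81 − (−0.14) = +1.95 V (n = 2).
Since E = E° − (0.0592/n)·log Q, log Q = n(E° − E)/0.0592 = −6.588.
Balancing electrons gives 2 Co3+(aq) + Sn(s) → 2 Co2+(aq) + Sn2+(aq); thus Q = ([Co2+(aq)]^2·[Sn2+(aq)]) / [Co3+(aq)]^2.
Substituting the known concentrations and solving, log [Sn2+(aq)] = −1.517 and [Sn2+(aq)] = 0.030 M.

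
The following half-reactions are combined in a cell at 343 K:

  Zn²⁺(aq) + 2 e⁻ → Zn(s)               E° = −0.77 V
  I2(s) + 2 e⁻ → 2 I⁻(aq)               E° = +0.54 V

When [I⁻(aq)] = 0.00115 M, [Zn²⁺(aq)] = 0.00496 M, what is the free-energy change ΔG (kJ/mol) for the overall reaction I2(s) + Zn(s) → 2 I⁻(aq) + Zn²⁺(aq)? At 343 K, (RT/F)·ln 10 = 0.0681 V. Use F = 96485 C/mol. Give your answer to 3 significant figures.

−307 kJ/mol

E°cell = +0.54 − (−0.77) = +1.31 V; the balanced reaction transfers n = 2 electrons.
The reaction quotient is [I⁻(aq)]^2·[Zn²⁺(aq)] = 6.56×10^−9; by Nernst, E = +1.31 − (0.0681/2)(−8.183) = +1.5886 V.
ΔG = −nFE = −(2)(96485)(+1.5886) J/mol = −307 kJ/mol.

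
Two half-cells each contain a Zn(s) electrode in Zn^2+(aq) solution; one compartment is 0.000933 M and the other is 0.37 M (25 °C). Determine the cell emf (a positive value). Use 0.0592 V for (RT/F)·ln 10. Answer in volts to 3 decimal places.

0.077 V

For a concentration cell E°cell = 0, since both electrodes use the same couple.
The compartment with the higher Zn^2+(aq) concentration (0.37 M) acts as the cathode; ions are reduced there and produced at the dilute (0.000933 M) anode.
With n = 2, Ecell = −(0.0592/2)·log([dilute]/[conc]) = −(0.0592/2)·log(0.000933/0.37) = +0.077 V.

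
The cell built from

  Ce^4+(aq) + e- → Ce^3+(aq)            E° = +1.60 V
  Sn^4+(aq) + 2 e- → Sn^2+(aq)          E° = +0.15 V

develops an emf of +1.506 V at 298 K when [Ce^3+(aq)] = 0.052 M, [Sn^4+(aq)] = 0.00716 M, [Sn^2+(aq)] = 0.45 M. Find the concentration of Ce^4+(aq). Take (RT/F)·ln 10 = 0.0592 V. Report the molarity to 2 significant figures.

0.058 M

With Ce⁴⁺/Ce³⁺ at the cathode and Sn⁴⁺/Sn²⁺ at the anode, E°cell = +1.60 − (+0.15) = +1.45 V (n = 2).
From the Nernst equation, log Q = n(E° − E)/0.0592 = 2·(+1.45 − (+1.506))/0.0592 = −1.892.
Balancing electrons gives 2 Ce^4+(aq) + Sn^2+(aq) → 2 Ce^3+(aq) + Sn^4+(aq); thus Q = ([Ce^3+(aq)]^2·[Sn^4+(aq)]) / ([Ce^4+(aq)]^2·[Sn^2+(aq)]).
Solving for the unknown gives log [Ce^4+(aq)] = −1.237, so [Ce^4+(aq)] ≈ 0.058 M.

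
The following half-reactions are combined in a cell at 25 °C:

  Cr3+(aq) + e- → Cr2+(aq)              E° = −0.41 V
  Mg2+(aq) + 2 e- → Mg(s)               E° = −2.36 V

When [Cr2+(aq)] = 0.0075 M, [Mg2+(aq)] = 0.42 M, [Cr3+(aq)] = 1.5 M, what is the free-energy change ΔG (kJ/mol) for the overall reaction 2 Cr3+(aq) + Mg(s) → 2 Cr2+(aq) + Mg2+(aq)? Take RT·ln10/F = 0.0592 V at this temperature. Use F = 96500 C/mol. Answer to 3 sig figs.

−405 kJ/mol

With Cr³⁺/Cr²⁺ reduced at the cathode, E°cell = −0.41 − (−2.36) = +1.95 V and n = 2.
Q = ([Cr2+(aq)]^2·[Mg2+(aq)]) / [Cr3+(aq)]^2 = 1.05×10^−5, so log Q = −4.979 and E = +1.95 − (0.0592/2)(−4.979) = +2.0974 V.
Then ΔG = −nFE = −2 × 96500 × +2.0974 J/mol = −405 kJ/mol.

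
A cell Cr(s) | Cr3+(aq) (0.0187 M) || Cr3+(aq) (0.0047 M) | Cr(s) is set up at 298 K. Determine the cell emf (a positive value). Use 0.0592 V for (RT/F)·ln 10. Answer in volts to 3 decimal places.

0.012 V

For a concentration cell E°cell = 0, since both electrodes use the same couple.
The compartment with the higher Cr3+(aq) concentration (0.0187 M) acts as the cathode; ions are reduced there and produced at the dilute (0.0047 M) anode.
With n = 3, Ecell = −(0.0592/3)·log([dilute]/[conc]) = −(0.0592/3)·log(0.0047/0.0187) = +0.012 V.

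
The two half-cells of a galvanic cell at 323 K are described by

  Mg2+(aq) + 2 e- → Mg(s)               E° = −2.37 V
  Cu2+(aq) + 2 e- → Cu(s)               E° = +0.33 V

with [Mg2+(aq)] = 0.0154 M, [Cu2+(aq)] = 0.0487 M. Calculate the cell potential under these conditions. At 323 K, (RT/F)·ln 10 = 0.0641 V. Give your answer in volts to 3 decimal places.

Since E°(Cu²⁺/Cu) > E°(Mg²⁺/Mg), Cu²⁺/Cu serves as the cathode.
E°cell = E°cat − E°an = +0.33 − (−2.37) = +2.70 V; n = 2.
For the overall reaction Cu2+(aq) + Mg(s) → Cu(s) + Mg2+(aq), Q = [Mg2+(aq)] / [Cu2+(aq)] = 0.316, giving log Q = −0.500.
E = E° − (0.0641/n)·log Q = +2.70 − (0.0641/2)(−0.500) = +2.716 V.

+2.716 V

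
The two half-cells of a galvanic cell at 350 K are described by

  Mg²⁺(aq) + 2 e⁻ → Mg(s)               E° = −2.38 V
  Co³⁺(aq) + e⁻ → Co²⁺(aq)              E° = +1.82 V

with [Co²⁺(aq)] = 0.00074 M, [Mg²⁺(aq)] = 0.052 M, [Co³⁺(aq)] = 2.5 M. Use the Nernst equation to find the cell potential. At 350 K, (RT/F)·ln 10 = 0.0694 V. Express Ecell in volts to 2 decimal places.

The Co³⁺/Co²⁺ couple has the more positive E°, so it is the cathode; Mg²⁺/Mg is the anode.
E°cell = E°cat − E°an = +1.82 − (−2.38) = +4.20 V; n = 2.
The balanced reaction is 2 Co³⁺(aq) + Mg(s) → 2 Co²⁺(aq) + Mg²⁺(aq), so Q = ([Co²⁺(aq)]^2·[Mg²⁺(aq)]) / [Co³⁺(aq)]^2 = 4.56×10^−9 and log Q = −8.341.
E = E° − (0.0694/n)·log Q = +4.20 − (0.0694/2)(−8.341) = +4.49 V.

+4.49 V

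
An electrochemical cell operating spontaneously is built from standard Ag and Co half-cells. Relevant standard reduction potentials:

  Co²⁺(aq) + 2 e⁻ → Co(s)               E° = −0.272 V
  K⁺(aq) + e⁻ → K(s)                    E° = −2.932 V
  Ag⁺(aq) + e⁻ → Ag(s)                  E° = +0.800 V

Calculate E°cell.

The Ag⁺/Ag couple has the higher E°, so Ag ion is reduced (cathode) and Co is oxidized (anode).
E°cell = E°(cathode) − E°(anode) = +0.800 − (−0.272) = +1.072 V.

+1.072 V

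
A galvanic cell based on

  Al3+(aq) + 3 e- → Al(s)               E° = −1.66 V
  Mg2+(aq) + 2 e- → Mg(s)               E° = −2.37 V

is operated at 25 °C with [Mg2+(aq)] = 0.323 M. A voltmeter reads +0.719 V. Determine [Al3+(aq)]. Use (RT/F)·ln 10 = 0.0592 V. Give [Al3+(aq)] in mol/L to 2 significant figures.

0.52 M

With Al³⁺/Al at the cathode and Mg²⁺/Mg at the anode, E°cell = −1.66 − (−2.37) = +0.71 V (n = 6).
From the Nernst equation, log Q = n(E° − E)/0.0592 = 6·(+0.71 − (+0.719))/0.0592 = −0.912.
The balanced reaction is 2 Al3+(aq) + 3 Mg(s) → 2 Al(s) + 3 Mg2+(aq), so Q = [Mg2+(aq)]^3 / [Al3+(aq)]^2.
Substituting the known concentrations and solving, log [Al3+(aq)] = −0.280 and [Al3+(aq)] = 0.52 M.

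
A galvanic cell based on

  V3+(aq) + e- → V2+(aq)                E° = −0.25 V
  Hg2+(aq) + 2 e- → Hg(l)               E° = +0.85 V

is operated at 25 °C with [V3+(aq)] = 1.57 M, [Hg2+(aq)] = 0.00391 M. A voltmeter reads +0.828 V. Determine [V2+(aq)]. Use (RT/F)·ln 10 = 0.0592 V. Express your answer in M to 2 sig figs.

0.00064 M

Hg²⁺/Hg is the cathode (higher E°); E°cell = +0.85 − (−0.25) = +1.10 V with n = 2.
From the Nernst equation, log Q = n(E° − E)/0.0592 = 2·(+1.10 − (+0.828))/0.0592 = 9.189.
The balanced reaction is Hg2+(aq) + 2 V2+(aq) → Hg(l) + 2 V3+(aq), so Q = [V3+(aq)]^2 / ([Hg2+(aq)]·[V2+(aq)]^2).
Solving for the unknown gives log [V2+(aq)] = −3.195, so [V2+(aq)] ≈ 0.00064 M.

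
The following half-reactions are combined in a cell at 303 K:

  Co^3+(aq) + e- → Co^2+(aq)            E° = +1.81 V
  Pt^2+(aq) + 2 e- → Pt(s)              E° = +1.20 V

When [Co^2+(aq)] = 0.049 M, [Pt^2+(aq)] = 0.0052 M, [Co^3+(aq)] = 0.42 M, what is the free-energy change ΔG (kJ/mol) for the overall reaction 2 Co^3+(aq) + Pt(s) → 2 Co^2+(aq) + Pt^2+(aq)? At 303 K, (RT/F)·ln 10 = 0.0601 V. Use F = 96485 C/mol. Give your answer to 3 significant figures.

The standard cell potential is +1.81 − (+1.20) = +0.61 V, with n = 2 electrons in the balanced equation.
Q = ([Co^2+(aq)]^2·[Pt^2+(aq)]) / [Co^3+(aq)]^2 = 7.08×10^−5, so log Q = −4.150 and E = +0.61 − (0.0601/2)(−4.150) = +0.7347 V.
ΔG = −nFE = −(2)(96485)(+0.7347) J/mol = −142 kJ/mol.

−142 kJ/mol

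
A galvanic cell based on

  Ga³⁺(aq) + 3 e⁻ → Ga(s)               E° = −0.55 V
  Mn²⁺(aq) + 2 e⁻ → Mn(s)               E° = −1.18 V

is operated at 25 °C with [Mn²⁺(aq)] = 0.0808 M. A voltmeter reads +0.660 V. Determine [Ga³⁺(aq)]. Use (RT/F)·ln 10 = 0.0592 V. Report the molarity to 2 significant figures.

Ga³⁺/Ga is the cathode (higher E°); E°cell = −0.55 − (−1.18) = +0.63 V with n = 6.
From the Nernst equation, log Q = n(E° − E)/0.0592 = 6·(+0.63 − (+0.660))/0.0592 = −3.041.
For 2 Ga³⁺(aq) + 3 Mn(s) → 2 Ga(s) + 3 Mn²⁺(aq), the reaction quotient is Q = [Mn²⁺(aq)]^3 / [Ga³⁺(aq)]^2.
Substituting the known concentrations and solving, log [Ga³⁺(aq)] = −0.118 and [Ga³⁺(aq)] = 0.76 M.

0.76 M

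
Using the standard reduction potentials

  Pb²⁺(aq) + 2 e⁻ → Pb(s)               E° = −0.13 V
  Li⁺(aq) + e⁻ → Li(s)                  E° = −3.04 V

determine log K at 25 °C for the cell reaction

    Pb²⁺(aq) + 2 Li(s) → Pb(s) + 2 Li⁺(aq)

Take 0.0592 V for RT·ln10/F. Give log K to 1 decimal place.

log K = 98.3

The Pb²⁺/Pb couple is reduced (cathode); E°cell = −0.13 − (−3.04) = +2.91 V with n = 2.
At equilibrium E = 0, so log K = nE°cell / 0.0592 = (2)(+2.91) / 0.0592 = 98.3.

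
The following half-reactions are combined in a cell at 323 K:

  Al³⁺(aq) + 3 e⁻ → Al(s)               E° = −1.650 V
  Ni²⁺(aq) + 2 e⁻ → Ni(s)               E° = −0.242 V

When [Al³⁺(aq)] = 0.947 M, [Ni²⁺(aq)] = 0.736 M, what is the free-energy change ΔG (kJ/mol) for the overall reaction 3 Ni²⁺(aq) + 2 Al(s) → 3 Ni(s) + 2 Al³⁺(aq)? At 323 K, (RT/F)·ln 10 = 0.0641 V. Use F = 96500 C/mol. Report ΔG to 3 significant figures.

The standard cell potential is −0.242 − (−1.650) = +1.408 V, with n = 6 electrons in the balanced equation.
The reaction quotient is [Al³⁺(aq)]^2 / [Ni²⁺(aq)]^3 = 2.25; by Nernst, E = +1.408 − (0.0641/6)(0.352) = +1.4042 V.
Finally ΔG = −nFE = −(6)(96500 C/mol)(+1.4042 V) = −813 kJ/mol.

−813 kJ/mol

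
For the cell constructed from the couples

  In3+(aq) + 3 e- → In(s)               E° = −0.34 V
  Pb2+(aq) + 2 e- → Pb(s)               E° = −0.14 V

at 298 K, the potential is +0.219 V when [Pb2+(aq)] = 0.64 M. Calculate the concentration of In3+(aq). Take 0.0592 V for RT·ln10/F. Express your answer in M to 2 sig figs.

The Pb²⁺/Pb couple has the larger reduction potential, so it is the cathode: E°cell = −0.14 − (−0.34) = +0.20 V and n = 6.
From the Nernst equation, log Q = n(E° − E)/0.0592 = 6·(+0.20 − (+0.219))/0.0592 = −1.926.
Balancing electrons gives 3 Pb2+(aq) + 2 In(s) → 3 Pb(s) + 2 In3+(aq); thus Q = [In3+(aq)]^2 / [Pb2+(aq)]^3.
Solving for the unknown gives log [In3+(aq)] = −1.254, so [In3+(aq)] ≈ 0.056 M.

0.056 M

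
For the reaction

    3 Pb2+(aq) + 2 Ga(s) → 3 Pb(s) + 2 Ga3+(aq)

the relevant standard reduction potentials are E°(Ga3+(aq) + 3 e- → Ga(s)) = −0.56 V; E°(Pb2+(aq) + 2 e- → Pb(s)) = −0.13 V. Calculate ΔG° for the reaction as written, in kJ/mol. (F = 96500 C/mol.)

In the reaction as written Pb2+(aq) is reduced, so the Pb²⁺/Pb couple is the cathode and Ga³⁺/Ga is the anode.
E°cell = −0.13 − (−0.56) = +0.43 V; balancing electrons gives n = 6.
ΔG° = −nFE°cell = −(6)(96500)(+0.43) J/mol = −249 kJ/mol.

−249 kJ/mol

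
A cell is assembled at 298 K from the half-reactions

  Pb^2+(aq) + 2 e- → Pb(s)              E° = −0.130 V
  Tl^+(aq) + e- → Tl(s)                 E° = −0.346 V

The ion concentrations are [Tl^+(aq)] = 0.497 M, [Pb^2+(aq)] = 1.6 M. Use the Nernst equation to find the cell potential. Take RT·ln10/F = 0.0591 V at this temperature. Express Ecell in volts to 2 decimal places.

Since E°(Pb²⁺/Pb) > E°(Tl⁺/Tl), Pb²⁺/Pb serves as the cathode.
The standard potential is −0.130 − (−0.346) = +0.216 V and the balanced reaction transfers n = 2 electrons.
The balanced reaction is Pb^2+(aq) + 2 Tl(s) → Pb(s) + 2 Tl^+(aq), so Q = [Tl^+(aq)]^2 / [Pb^2+(aq)] = 0.154 and log Q = −0.811.
Applying E = E° − (RT ln10/nF)·log Q gives +0.216 − (0.0591/2)(−0.811) = +0.24 V.

+0.24 V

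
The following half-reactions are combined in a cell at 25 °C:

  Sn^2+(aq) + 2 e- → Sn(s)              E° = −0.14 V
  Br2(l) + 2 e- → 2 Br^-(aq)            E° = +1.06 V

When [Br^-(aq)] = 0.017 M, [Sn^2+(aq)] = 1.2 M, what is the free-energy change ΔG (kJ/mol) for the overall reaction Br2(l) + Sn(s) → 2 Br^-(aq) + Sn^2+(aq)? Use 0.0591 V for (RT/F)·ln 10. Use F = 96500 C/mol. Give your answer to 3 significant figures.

With Br₂/Br⁻ reduced at the cathode, E°cell = +1.06 − (−0.14) = +1.20 V and n = 2.
Here Q = [Br^-(aq)]^2·[Sn^2+(aq)] = 0.000347 (log Q = −3.460), giving E = +1.20 − (0.0591/2)·(−3.460) = +1.3022 V.
Then ΔG = −nFE = −2 × 96500 × +1.3022 J/mol = −251 kJ/mol.

−251 kJ/mol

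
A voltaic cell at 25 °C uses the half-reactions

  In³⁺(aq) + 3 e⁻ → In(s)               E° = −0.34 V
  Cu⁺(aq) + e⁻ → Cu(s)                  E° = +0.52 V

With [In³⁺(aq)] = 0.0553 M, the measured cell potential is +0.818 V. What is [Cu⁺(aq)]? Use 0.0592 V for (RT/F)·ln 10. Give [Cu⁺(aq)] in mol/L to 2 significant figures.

0.074 M

With Cu⁺/Cu at the cathode and In³⁺/In at the anode, E°cell = +0.52 − (−0.34) = +0.86 V (n = 3).
Rearranging E = E° − (0.0592/n)·log Q gives log Q = 3(+0.86 − (+0.818))/0.0592 = 2.128.
For 3 Cu⁺(aq) + In(s) → 3 Cu(s) + In³⁺(aq), the reaction quotient is Q = [In³⁺(aq)] / [Cu⁺(aq)]^3.
Substituting the known concentrations and solving, log [Cu⁺(aq)] = −1.128 and [Cu⁺(aq)] = 0.074 M.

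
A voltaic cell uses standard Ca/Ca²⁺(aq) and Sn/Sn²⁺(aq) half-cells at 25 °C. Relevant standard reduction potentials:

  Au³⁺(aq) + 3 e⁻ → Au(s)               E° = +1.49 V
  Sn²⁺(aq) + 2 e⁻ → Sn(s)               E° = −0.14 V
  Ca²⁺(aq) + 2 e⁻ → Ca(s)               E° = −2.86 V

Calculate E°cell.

Of the two couples in this cell, the one with the more positive reduction potential is reduced at the cathode: here that is Sn²⁺/Sn (−0.14 V); Ca²⁺/Ca (−2.86 V) is the anode.
E°cell = E°(cathode) − E°(anode) = −0.14 − (−2.86) = +2.72 V.

+2.72 V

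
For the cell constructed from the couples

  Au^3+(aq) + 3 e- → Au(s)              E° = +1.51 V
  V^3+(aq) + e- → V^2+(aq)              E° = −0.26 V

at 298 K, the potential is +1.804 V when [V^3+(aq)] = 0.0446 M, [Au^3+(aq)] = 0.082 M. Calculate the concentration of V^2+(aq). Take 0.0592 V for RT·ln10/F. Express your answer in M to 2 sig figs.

With Au³⁺/Au at the cathode and V³⁺/V²⁺ at the anode, E°cell = +1.51 − (−0.26) = +1.77 V (n = 3).
Rearranging E = E° − (0.0592/n)·log Q gives log Q = 3(+1.77 − (+1.804))/0.0592 = −1.723.
Balancing electrons gives Au^3+(aq) + 3 V^2+(aq) → Au(s) + 3 V^3+(aq); thus Q = [V^3+(aq)]^3 / ([Au^3+(aq)]·[V^2+(aq)]^3).
Isolating [V^2+(aq)] in Q = 10^{−1.723} yields log [V^2+(aq)] = −0.414, i.e. 0.39 M.

0.39 M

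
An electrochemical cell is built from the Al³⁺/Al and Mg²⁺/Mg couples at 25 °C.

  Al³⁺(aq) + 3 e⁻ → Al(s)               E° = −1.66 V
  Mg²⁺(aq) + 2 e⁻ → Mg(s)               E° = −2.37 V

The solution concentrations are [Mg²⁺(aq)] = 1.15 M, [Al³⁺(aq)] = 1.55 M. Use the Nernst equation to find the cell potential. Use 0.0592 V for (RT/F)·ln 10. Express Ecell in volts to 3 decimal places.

Al³⁺/Al is reduced (cathode, E° = −1.66 V) and Mg²⁺/Mg is oxidized (anode).
E°cell = E°cat − E°an = −1.66 − (−2.37) = +0.71 V; n = 6.
For the overall reaction 2 Al³⁺(aq) + 3 Mg(s) → 2 Al(s) + 3 Mg²⁺(aq), Q = [Mg²⁺(aq)]^3 / [Al³⁺(aq)]^2 = 0.633, giving log Q = −0.199.
Applying E = E° − (RT ln10/nF)·log Q gives +0.71 − (0.0592/6)(−0.199) = +0.712 V.

+0.712 V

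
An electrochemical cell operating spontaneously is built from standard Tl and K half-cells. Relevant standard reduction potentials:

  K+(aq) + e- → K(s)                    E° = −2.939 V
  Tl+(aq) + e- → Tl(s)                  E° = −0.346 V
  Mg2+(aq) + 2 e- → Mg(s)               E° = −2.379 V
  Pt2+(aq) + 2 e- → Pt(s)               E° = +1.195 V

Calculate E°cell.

Of the two couples in this cell, the one with the more positive reduction potential is reduced at the cathode: here that is Tl⁺/Tl (−0.346 V); K⁺/K (−2.939 V) is the anode.
E°cell = E°(cathode) − E°(anode) = −0.346 − (−2.939) = +2.593 V.

+2.593 V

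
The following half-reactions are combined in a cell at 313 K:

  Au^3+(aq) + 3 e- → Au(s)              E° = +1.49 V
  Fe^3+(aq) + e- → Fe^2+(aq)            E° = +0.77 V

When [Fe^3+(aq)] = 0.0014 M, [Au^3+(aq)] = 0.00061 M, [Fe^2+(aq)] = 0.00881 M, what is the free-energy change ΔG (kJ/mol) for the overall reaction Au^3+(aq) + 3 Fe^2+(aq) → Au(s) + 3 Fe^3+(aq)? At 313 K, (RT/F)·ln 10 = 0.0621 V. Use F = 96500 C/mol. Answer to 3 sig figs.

The standard cell potential is +1.49 − (+0.77) = +0.72 V, with n = 3 electrons in the balanced equation.
The reaction quotient is [Fe^3+(aq)]^3 / ([Au^3+(aq)]·[Fe^2+(aq)]^3) = 6.58; by Nernst, E = +0.72 − (0.0621/3)(0.818) = +0.7031 V.
Finally ΔG = −nFE = −(3)(96500 C/mol)(+0.7031 V) = −204 kJ/mol.

−204 kJ/mol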